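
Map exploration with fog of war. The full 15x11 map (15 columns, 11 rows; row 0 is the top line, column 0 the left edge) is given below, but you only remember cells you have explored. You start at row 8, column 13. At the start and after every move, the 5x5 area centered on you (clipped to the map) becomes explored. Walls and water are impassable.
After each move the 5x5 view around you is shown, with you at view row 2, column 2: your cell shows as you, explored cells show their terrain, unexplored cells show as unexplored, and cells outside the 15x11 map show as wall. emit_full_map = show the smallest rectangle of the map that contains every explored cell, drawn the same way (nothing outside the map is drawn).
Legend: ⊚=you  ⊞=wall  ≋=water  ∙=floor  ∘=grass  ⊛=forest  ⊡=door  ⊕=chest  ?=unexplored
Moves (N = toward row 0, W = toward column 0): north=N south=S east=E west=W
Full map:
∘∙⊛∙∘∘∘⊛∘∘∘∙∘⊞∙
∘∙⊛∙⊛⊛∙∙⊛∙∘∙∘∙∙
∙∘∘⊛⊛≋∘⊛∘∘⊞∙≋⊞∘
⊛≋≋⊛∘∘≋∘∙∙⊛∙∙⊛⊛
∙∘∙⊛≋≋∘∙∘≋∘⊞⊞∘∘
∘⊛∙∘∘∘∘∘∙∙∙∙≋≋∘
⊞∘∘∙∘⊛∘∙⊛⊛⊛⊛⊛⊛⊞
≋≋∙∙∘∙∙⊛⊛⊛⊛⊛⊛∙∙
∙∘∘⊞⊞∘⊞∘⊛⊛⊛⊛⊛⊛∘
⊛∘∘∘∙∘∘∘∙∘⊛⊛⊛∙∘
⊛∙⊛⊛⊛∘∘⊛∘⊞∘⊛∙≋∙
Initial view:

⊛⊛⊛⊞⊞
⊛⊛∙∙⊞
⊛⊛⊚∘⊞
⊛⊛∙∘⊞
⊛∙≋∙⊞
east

⊛⊛⊞⊞⊞
⊛∙∙⊞⊞
⊛⊛⊚⊞⊞
⊛∙∘⊞⊞
∙≋∙⊞⊞

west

⊛⊛⊛⊞⊞
⊛⊛∙∙⊞
⊛⊛⊚∘⊞
⊛⊛∙∘⊞
⊛∙≋∙⊞

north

∙≋≋∘⊞
⊛⊛⊛⊞⊞
⊛⊛⊚∙⊞
⊛⊛⊛∘⊞
⊛⊛∙∘⊞

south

⊛⊛⊛⊞⊞
⊛⊛∙∙⊞
⊛⊛⊚∘⊞
⊛⊛∙∘⊞
⊛∙≋∙⊞

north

∙≋≋∘⊞
⊛⊛⊛⊞⊞
⊛⊛⊚∙⊞
⊛⊛⊛∘⊞
⊛⊛∙∘⊞

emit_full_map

∙≋≋∘
⊛⊛⊛⊞
⊛⊛⊚∙
⊛⊛⊛∘
⊛⊛∙∘
⊛∙≋∙

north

⊞⊞∘∘⊞
∙≋≋∘⊞
⊛⊛⊚⊞⊞
⊛⊛∙∙⊞
⊛⊛⊛∘⊞


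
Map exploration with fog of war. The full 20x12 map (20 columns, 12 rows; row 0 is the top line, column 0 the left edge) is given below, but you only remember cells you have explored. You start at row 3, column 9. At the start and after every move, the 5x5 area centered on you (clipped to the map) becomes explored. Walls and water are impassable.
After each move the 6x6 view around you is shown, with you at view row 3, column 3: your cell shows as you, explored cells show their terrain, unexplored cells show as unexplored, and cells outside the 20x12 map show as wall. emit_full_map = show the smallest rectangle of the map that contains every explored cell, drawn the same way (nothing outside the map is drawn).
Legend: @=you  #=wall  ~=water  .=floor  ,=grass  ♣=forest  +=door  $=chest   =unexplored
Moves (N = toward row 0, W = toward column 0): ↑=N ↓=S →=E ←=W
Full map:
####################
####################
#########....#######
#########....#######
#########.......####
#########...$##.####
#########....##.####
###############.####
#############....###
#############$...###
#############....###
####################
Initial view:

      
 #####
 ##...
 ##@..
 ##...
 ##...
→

      
######
##....
##.@..
##....
##...$

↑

######
 #####
######
##.@..
##....
##....

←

######
 #####
 #####
 ##@..
 ##...
 ##...

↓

 #####
 #####
 ##...
 ##@..
 ##...
 ##...

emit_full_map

######
######
##....
##@...
##....
##...$

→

######
######
##....
##.@..
##....
##...$

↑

######
######
######
##.@..
##....
##....

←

######
 #####
 #####
 ##@..
 ##...
 ##...

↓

 #####
 #####
 ##...
 ##@..
 ##...
 ##...

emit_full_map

######
######
##....
##@...
##....
##...$

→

######
######
##....
##.@..
##....
##...$


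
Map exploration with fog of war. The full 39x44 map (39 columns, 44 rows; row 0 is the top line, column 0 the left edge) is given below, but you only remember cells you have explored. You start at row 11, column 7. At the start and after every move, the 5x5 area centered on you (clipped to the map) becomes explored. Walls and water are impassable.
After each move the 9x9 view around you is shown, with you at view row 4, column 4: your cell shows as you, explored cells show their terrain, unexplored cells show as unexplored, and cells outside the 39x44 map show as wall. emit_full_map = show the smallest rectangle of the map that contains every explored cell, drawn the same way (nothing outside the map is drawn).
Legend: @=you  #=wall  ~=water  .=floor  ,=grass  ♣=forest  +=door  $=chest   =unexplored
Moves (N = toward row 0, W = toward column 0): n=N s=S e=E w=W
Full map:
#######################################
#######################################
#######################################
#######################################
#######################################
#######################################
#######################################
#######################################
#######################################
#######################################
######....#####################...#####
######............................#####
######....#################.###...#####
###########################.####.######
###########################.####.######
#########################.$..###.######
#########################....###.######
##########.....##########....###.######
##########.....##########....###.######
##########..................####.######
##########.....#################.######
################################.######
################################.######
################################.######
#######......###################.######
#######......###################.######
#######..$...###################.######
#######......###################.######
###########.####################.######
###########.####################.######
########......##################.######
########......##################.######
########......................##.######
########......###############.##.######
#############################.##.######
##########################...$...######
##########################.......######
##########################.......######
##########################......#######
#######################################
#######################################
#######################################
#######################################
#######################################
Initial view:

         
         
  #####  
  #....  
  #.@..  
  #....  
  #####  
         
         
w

         
         
  ###### 
  ##.... 
  ##@... 
  ##.... 
  ###### 
         
         

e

         
         
 ######  
 ##....  
 ##.@..  
 ##....  
 ######  
         
         

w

         
         
  ###### 
  ##.... 
  ##@... 
  ##.... 
  ###### 
         
         

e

         
         
 ######  
 ##....  
 ##.@..  
 ##....  
 ######  
         
         

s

         
 ######  
 ##....  
 ##....  
 ##.@..  
 ######  
  #####  
         
         

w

         
  ###### 
  ##.... 
  ##.... 
  ##@... 
  ###### 
  ###### 
         
         

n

         
         
  ###### 
  ##.... 
  ##@... 
  ##.... 
  ###### 
  ###### 
         

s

         
  ###### 
  ##.... 
  ##.... 
  ##@... 
  ###### 
  ###### 
         
         

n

         
         
  ###### 
  ##.... 
  ##@... 
  ##.... 
  ###### 
  ###### 
         

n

         
         
  #####  
  ###### 
  ##@... 
  ##.... 
  ##.... 
  ###### 
  ###### 

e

         
         
 ######  
 ######  
 ##.@..  
 ##....  
 ##....  
 ######  
 ######  

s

         
 ######  
 ######  
 ##....  
 ##.@..  
 ##....  
 ######  
 ######  
         

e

         
######   
#######  
##....#  
##..@..  
##....#  
#######  
######   
         

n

         
         
#######  
#######  
##..@.#  
##.....  
##....#  
#######  
######   

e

         
         
#######  
#######  
#...@##  
#......  
#....##  
######   
#####    

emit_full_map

########
########
##...@##
##......
##....##
####### 
######  

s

         
#######  
#######  
#....##  
#...@..  
#....##  
#######  
#####    
         

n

         
         
#######  
#######  
#...@##  
#......  
#....##  
#######  
#####    

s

         
#######  
#######  
#....##  
#...@..  
#....##  
#######  
#####    
         

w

         
######## 
######## 
##....## 
##..@... 
##....## 
######## 
######   
         

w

         
 ########
 ########
 ##....##
 ##.@....
 ##....##
 ########
 ######  
         

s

 ########
 ########
 ##....##
 ##......
 ##.@..##
 ########
 ######  
         
         

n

         
 ########
 ########
 ##....##
 ##.@....
 ##....##
 ########
 ######  
         

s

 ########
 ########
 ##....##
 ##......
 ##.@..##
 ########
 ######  
         
         


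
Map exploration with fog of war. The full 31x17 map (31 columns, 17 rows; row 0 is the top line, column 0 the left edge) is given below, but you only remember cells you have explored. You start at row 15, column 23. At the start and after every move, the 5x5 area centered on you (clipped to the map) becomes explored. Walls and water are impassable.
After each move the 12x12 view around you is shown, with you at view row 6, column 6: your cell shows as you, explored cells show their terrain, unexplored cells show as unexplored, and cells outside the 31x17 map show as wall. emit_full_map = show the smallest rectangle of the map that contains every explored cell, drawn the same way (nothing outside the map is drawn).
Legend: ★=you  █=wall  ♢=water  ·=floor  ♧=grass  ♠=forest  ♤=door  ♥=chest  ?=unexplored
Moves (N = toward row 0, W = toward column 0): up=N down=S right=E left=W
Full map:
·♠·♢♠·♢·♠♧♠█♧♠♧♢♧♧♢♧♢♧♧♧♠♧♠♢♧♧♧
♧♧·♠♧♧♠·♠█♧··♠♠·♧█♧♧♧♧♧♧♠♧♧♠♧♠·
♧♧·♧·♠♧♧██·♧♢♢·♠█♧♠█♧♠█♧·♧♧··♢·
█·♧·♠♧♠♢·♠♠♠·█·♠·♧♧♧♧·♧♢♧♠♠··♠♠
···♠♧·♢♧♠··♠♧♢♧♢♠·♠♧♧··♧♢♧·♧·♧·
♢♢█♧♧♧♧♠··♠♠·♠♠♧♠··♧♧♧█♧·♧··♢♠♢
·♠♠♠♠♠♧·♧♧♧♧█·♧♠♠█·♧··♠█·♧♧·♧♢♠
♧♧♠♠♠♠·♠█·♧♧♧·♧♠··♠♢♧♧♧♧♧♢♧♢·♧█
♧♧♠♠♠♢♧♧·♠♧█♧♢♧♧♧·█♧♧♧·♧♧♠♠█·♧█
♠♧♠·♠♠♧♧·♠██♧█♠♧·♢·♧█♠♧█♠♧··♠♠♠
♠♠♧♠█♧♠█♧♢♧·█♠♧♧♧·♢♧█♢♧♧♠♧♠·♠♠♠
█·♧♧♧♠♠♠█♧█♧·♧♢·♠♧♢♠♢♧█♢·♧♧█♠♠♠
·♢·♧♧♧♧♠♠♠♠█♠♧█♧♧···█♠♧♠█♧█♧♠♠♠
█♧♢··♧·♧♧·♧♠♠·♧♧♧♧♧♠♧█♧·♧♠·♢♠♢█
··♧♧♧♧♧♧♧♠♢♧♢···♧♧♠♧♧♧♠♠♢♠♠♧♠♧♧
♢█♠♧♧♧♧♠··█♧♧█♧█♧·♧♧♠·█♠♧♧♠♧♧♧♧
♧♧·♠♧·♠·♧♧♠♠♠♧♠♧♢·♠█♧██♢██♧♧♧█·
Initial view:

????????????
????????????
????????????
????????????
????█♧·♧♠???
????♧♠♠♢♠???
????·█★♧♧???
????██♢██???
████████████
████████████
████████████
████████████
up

????????????
????????????
????????????
????????????
????♠♧♠█♧???
????█♧·♧♠???
????♧♠★♢♠???
????·█♠♧♧???
????██♢██???
████████████
████████████
████████████

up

????????????
????????????
????????????
????????????
????♧█♢·♧???
????♠♧♠█♧???
????█♧★♧♠???
????♧♠♠♢♠???
????·█♠♧♧???
????██♢██???
████████████
████████████

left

????????????
????????????
????????????
????????????
????♢♧█♢·♧??
????█♠♧♠█♧??
????♧█★·♧♠??
????♧♧♠♠♢♠??
????♠·█♠♧♧??
?????██♢██??
████████████
████████████

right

????????????
????????????
????????????
????????????
???♢♧█♢·♧???
???█♠♧♠█♧???
???♧█♧★♧♠???
???♧♧♠♠♢♠???
???♠·█♠♧♧???
????██♢██???
████████████
████████████

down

????????????
????????????
????????????
???♢♧█♢·♧???
???█♠♧♠█♧???
???♧█♧·♧♠???
???♧♧♠★♢♠???
???♠·█♠♧♧???
????██♢██???
████████████
████████████
████████████

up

????????????
????????????
????????????
????????????
???♢♧█♢·♧???
???█♠♧♠█♧???
???♧█♧★♧♠???
???♧♧♠♠♢♠???
???♠·█♠♧♧???
????██♢██???
████████████
████████████

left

????????????
????????????
????????????
????????????
????♢♧█♢·♧??
????█♠♧♠█♧??
????♧█★·♧♠??
????♧♧♠♠♢♠??
????♠·█♠♧♧??
?????██♢██??
████████████
████████████

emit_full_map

♢♧█♢·♧
█♠♧♠█♧
♧█★·♧♠
♧♧♠♠♢♠
♠·█♠♧♧
?██♢██

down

????????????
????????????
????????????
????♢♧█♢·♧??
????█♠♧♠█♧??
????♧█♧·♧♠??
????♧♧★♠♢♠??
????♠·█♠♧♧??
????♧██♢██??
████████████
████████████
████████████

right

????????????
????????????
????????????
???♢♧█♢·♧???
???█♠♧♠█♧???
???♧█♧·♧♠???
???♧♧♠★♢♠???
???♠·█♠♧♧???
???♧██♢██???
████████████
████████████
████████████

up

????????????
????????????
????????????
????????????
???♢♧█♢·♧???
???█♠♧♠█♧???
???♧█♧★♧♠???
???♧♧♠♠♢♠???
???♠·█♠♧♧???
???♧██♢██???
████████████
████████████

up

????????????
????????????
????????????
????????????
????♢♧♧♠♧???
???♢♧█♢·♧???
???█♠♧★█♧???
???♧█♧·♧♠???
???♧♧♠♠♢♠???
???♠·█♠♧♧???
???♧██♢██???
████████████

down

????????????
????????????
????????????
????♢♧♧♠♧???
???♢♧█♢·♧???
???█♠♧♠█♧???
???♧█♧★♧♠???
???♧♧♠♠♢♠???
???♠·█♠♧♧???
???♧██♢██???
████████████
████████████

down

????????????
????????????
????♢♧♧♠♧???
???♢♧█♢·♧???
???█♠♧♠█♧???
???♧█♧·♧♠???
???♧♧♠★♢♠???
???♠·█♠♧♧???
???♧██♢██???
████████████
████████████
████████████

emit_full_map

?♢♧♧♠♧
♢♧█♢·♧
█♠♧♠█♧
♧█♧·♧♠
♧♧♠★♢♠
♠·█♠♧♧
♧██♢██

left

????????????
????????????
?????♢♧♧♠♧??
????♢♧█♢·♧??
????█♠♧♠█♧??
????♧█♧·♧♠??
????♧♧★♠♢♠??
????♠·█♠♧♧??
????♧██♢██??
████████████
████████████
████████████

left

????????????
????????????
??????♢♧♧♠♧?
?????♢♧█♢·♧?
????·█♠♧♠█♧?
????♠♧█♧·♧♠?
????♧♧★♠♠♢♠?
????♧♠·█♠♧♧?
????█♧██♢██?
████████████
████████████
████████████

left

????????????
????????????
???????♢♧♧♠♧
??????♢♧█♢·♧
????··█♠♧♠█♧
????♧♠♧█♧·♧♠
????♠♧★♧♠♠♢♠
????♧♧♠·█♠♧♧
????♠█♧██♢██
████████████
████████████
████████████

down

????????????
???????♢♧♧♠♧
??????♢♧█♢·♧
????··█♠♧♠█♧
????♧♠♧█♧·♧♠
????♠♧♧♧♠♠♢♠
????♧♧★·█♠♧♧
????♠█♧██♢██
████████████
████████████
████████████
████████████

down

???????♢♧♧♠♧
??????♢♧█♢·♧
????··█♠♧♠█♧
????♧♠♧█♧·♧♠
????♠♧♧♧♠♠♢♠
????♧♧♠·█♠♧♧
????♠█★██♢██
████████████
████████████
████████████
████████████
████████████

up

????????????
???????♢♧♧♠♧
??????♢♧█♢·♧
????··█♠♧♠█♧
????♧♠♧█♧·♧♠
????♠♧♧♧♠♠♢♠
????♧♧★·█♠♧♧
????♠█♧██♢██
████████████
████████████
████████████
████████████

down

???????♢♧♧♠♧
??????♢♧█♢·♧
????··█♠♧♠█♧
????♧♠♧█♧·♧♠
????♠♧♧♧♠♠♢♠
????♧♧♠·█♠♧♧
????♠█★██♢██
████████████
████████████
████████████
████████████
████████████

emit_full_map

???♢♧♧♠♧
??♢♧█♢·♧
··█♠♧♠█♧
♧♠♧█♧·♧♠
♠♧♧♧♠♠♢♠
♧♧♠·█♠♧♧
♠█★██♢██


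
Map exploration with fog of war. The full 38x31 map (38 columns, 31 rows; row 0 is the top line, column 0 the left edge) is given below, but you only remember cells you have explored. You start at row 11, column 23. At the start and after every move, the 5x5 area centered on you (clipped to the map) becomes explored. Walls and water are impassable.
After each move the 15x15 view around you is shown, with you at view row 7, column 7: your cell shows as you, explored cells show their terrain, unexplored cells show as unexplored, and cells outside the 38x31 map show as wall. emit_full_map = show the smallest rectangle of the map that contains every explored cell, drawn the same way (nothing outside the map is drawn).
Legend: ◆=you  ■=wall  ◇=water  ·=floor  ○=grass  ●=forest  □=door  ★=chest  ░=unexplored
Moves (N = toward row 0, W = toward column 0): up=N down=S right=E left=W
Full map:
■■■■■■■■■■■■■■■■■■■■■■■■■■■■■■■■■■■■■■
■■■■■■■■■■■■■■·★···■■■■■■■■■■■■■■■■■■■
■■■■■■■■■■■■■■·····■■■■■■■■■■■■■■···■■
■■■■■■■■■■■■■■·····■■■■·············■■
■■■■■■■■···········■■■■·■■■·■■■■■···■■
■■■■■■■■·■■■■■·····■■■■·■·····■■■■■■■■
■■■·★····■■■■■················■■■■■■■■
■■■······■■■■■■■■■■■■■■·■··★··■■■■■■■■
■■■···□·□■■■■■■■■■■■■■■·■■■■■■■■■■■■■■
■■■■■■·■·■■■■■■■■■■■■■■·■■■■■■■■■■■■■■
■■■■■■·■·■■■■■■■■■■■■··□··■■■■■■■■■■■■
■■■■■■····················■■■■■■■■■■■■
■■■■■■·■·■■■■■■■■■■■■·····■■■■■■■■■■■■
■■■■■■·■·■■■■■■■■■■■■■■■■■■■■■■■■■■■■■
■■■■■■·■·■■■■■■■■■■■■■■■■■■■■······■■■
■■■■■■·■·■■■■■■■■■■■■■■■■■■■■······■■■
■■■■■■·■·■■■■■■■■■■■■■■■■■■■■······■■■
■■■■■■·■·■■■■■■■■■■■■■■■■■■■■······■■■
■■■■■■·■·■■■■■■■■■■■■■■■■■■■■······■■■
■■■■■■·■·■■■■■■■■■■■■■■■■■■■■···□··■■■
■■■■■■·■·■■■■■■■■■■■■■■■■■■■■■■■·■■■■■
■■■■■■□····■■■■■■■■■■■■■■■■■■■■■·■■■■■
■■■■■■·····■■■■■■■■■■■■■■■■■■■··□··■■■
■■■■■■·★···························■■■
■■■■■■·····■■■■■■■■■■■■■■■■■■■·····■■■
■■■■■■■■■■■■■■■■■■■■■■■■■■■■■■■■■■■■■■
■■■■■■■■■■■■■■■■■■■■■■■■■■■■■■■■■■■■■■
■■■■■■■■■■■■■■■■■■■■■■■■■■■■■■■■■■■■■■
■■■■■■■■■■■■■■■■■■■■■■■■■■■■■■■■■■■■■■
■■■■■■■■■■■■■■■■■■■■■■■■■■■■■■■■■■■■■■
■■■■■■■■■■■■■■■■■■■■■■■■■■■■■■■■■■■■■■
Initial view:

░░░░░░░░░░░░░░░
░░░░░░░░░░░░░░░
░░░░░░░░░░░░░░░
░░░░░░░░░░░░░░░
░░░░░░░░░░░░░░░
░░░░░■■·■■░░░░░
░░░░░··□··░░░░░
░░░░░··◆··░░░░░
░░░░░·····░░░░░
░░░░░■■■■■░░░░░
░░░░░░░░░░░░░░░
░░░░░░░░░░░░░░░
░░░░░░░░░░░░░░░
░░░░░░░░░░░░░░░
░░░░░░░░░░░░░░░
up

░░░░░░░░░░░░░░░
░░░░░░░░░░░░░░░
░░░░░░░░░░░░░░░
░░░░░░░░░░░░░░░
░░░░░░░░░░░░░░░
░░░░░■■·■■░░░░░
░░░░░■■·■■░░░░░
░░░░░··◆··░░░░░
░░░░░·····░░░░░
░░░░░·····░░░░░
░░░░░■■■■■░░░░░
░░░░░░░░░░░░░░░
░░░░░░░░░░░░░░░
░░░░░░░░░░░░░░░
░░░░░░░░░░░░░░░

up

░░░░░░░░░░░░░░░
░░░░░░░░░░░░░░░
░░░░░░░░░░░░░░░
░░░░░░░░░░░░░░░
░░░░░░░░░░░░░░░
░░░░░■■·■·░░░░░
░░░░░■■·■■░░░░░
░░░░░■■◆■■░░░░░
░░░░░··□··░░░░░
░░░░░·····░░░░░
░░░░░·····░░░░░
░░░░░■■■■■░░░░░
░░░░░░░░░░░░░░░
░░░░░░░░░░░░░░░
░░░░░░░░░░░░░░░

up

░░░░░░░░░░░░░░░
░░░░░░░░░░░░░░░
░░░░░░░░░░░░░░░
░░░░░░░░░░░░░░░
░░░░░░░░░░░░░░░
░░░░░·····░░░░░
░░░░░■■·■·░░░░░
░░░░░■■◆■■░░░░░
░░░░░■■·■■░░░░░
░░░░░··□··░░░░░
░░░░░·····░░░░░
░░░░░·····░░░░░
░░░░░■■■■■░░░░░
░░░░░░░░░░░░░░░
░░░░░░░░░░░░░░░

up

░░░░░░░░░░░░░░░
░░░░░░░░░░░░░░░
░░░░░░░░░░░░░░░
░░░░░░░░░░░░░░░
░░░░░░░░░░░░░░░
░░░░░■■·■·░░░░░
░░░░░·····░░░░░
░░░░░■■◆■·░░░░░
░░░░░■■·■■░░░░░
░░░░░■■·■■░░░░░
░░░░░··□··░░░░░
░░░░░·····░░░░░
░░░░░·····░░░░░
░░░░░■■■■■░░░░░
░░░░░░░░░░░░░░░

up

■■■■■■■■■■■■■■■
░░░░░░░░░░░░░░░
░░░░░░░░░░░░░░░
░░░░░░░░░░░░░░░
░░░░░░░░░░░░░░░
░░░░░■■·■■░░░░░
░░░░░■■·■·░░░░░
░░░░░··◆··░░░░░
░░░░░■■·■·░░░░░
░░░░░■■·■■░░░░░
░░░░░■■·■■░░░░░
░░░░░··□··░░░░░
░░░░░·····░░░░░
░░░░░·····░░░░░
░░░░░■■■■■░░░░░

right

■■■■■■■■■■■■■■■
░░░░░░░░░░░░░░░
░░░░░░░░░░░░░░░
░░░░░░░░░░░░░░░
░░░░░░░░░░░░░░░
░░░░■■·■■■░░░░░
░░░░■■·■··░░░░░
░░░░···◆··░░░░░
░░░░■■·■··░░░░░
░░░░■■·■■■░░░░░
░░░░■■·■■░░░░░░
░░░░··□··░░░░░░
░░░░·····░░░░░░
░░░░·····░░░░░░
░░░░■■■■■░░░░░░

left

■■■■■■■■■■■■■■■
░░░░░░░░░░░░░░░
░░░░░░░░░░░░░░░
░░░░░░░░░░░░░░░
░░░░░░░░░░░░░░░
░░░░░■■·■■■░░░░
░░░░░■■·■··░░░░
░░░░░··◆···░░░░
░░░░░■■·■··░░░░
░░░░░■■·■■■░░░░
░░░░░■■·■■░░░░░
░░░░░··□··░░░░░
░░░░░·····░░░░░
░░░░░·····░░░░░
░░░░░■■■■■░░░░░

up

■■■■■■■■■■■■■■■
■■■■■■■■■■■■■■■
░░░░░░░░░░░░░░░
░░░░░░░░░░░░░░░
░░░░░░░░░░░░░░░
░░░░░■■···░░░░░
░░░░░■■·■■■░░░░
░░░░░■■◆■··░░░░
░░░░░······░░░░
░░░░░■■·■··░░░░
░░░░░■■·■■■░░░░
░░░░░■■·■■░░░░░
░░░░░··□··░░░░░
░░░░░·····░░░░░
░░░░░·····░░░░░

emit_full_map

■■···░
■■·■■■
■■◆■··
······
■■·■··
■■·■■■
■■·■■░
··□··░
·····░
·····░
■■■■■░

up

■■■■■■■■■■■■■■■
■■■■■■■■■■■■■■■
■■■■■■■■■■■■■■■
░░░░░░░░░░░░░░░
░░░░░░░░░░░░░░░
░░░░░■■■■■░░░░░
░░░░░■■···░░░░░
░░░░░■■◆■■■░░░░
░░░░░■■·■··░░░░
░░░░░······░░░░
░░░░░■■·■··░░░░
░░░░░■■·■■■░░░░
░░░░░■■·■■░░░░░
░░░░░··□··░░░░░
░░░░░·····░░░░░

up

■■■■■■■■■■■■■■■
■■■■■■■■■■■■■■■
■■■■■■■■■■■■■■■
■■■■■■■■■■■■■■■
░░░░░░░░░░░░░░░
░░░░░■■■■■░░░░░
░░░░░■■■■■░░░░░
░░░░░■■◆··░░░░░
░░░░░■■·■■■░░░░
░░░░░■■·■··░░░░
░░░░░······░░░░
░░░░░■■·■··░░░░
░░░░░■■·■■■░░░░
░░░░░■■·■■░░░░░
░░░░░··□··░░░░░

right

■■■■■■■■■■■■■■■
■■■■■■■■■■■■■■■
■■■■■■■■■■■■■■■
■■■■■■■■■■■■■■■
░░░░░░░░░░░░░░░
░░░░■■■■■■░░░░░
░░░░■■■■■■░░░░░
░░░░■■·◆··░░░░░
░░░░■■·■■■░░░░░
░░░░■■·■··░░░░░
░░░░······░░░░░
░░░░■■·■··░░░░░
░░░░■■·■■■░░░░░
░░░░■■·■■░░░░░░
░░░░··□··░░░░░░

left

■■■■■■■■■■■■■■■
■■■■■■■■■■■■■■■
■■■■■■■■■■■■■■■
■■■■■■■■■■■■■■■
░░░░░░░░░░░░░░░
░░░░░■■■■■■░░░░
░░░░░■■■■■■░░░░
░░░░░■■◆···░░░░
░░░░░■■·■■■░░░░
░░░░░■■·■··░░░░
░░░░░······░░░░
░░░░░■■·■··░░░░
░░░░░■■·■■■░░░░
░░░░░■■·■■░░░░░
░░░░░··□··░░░░░

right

■■■■■■■■■■■■■■■
■■■■■■■■■■■■■■■
■■■■■■■■■■■■■■■
■■■■■■■■■■■■■■■
░░░░░░░░░░░░░░░
░░░░■■■■■■░░░░░
░░░░■■■■■■░░░░░
░░░░■■·◆··░░░░░
░░░░■■·■■■░░░░░
░░░░■■·■··░░░░░
░░░░······░░░░░
░░░░■■·■··░░░░░
░░░░■■·■■■░░░░░
░░░░■■·■■░░░░░░
░░░░··□··░░░░░░

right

■■■■■■■■■■■■■■■
■■■■■■■■■■■■■■■
■■■■■■■■■■■■■■■
■■■■■■■■■■■■■■■
░░░░░░░░░░░░░░░
░░░■■■■■■■░░░░░
░░░■■■■■■■░░░░░
░░░■■··◆··░░░░░
░░░■■·■■■·░░░░░
░░░■■·■···░░░░░
░░░······░░░░░░
░░░■■·■··░░░░░░
░░░■■·■■■░░░░░░
░░░■■·■■░░░░░░░
░░░··□··░░░░░░░

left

■■■■■■■■■■■■■■■
■■■■■■■■■■■■■■■
■■■■■■■■■■■■■■■
■■■■■■■■■■■■■■■
░░░░░░░░░░░░░░░
░░░░■■■■■■■░░░░
░░░░■■■■■■■░░░░
░░░░■■·◆···░░░░
░░░░■■·■■■·░░░░
░░░░■■·■···░░░░
░░░░······░░░░░
░░░░■■·■··░░░░░
░░░░■■·■■■░░░░░
░░░░■■·■■░░░░░░
░░░░··□··░░░░░░

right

■■■■■■■■■■■■■■■
■■■■■■■■■■■■■■■
■■■■■■■■■■■■■■■
■■■■■■■■■■■■■■■
░░░░░░░░░░░░░░░
░░░■■■■■■■░░░░░
░░░■■■■■■■░░░░░
░░░■■··◆··░░░░░
░░░■■·■■■·░░░░░
░░░■■·■···░░░░░
░░░······░░░░░░
░░░■■·■··░░░░░░
░░░■■·■■■░░░░░░
░░░■■·■■░░░░░░░
░░░··□··░░░░░░░

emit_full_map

■■■■■■■
■■■■■■■
■■··◆··
■■·■■■·
■■·■···
······░
■■·■··░
■■·■■■░
■■·■■░░
··□··░░
·····░░
·····░░
■■■■■░░


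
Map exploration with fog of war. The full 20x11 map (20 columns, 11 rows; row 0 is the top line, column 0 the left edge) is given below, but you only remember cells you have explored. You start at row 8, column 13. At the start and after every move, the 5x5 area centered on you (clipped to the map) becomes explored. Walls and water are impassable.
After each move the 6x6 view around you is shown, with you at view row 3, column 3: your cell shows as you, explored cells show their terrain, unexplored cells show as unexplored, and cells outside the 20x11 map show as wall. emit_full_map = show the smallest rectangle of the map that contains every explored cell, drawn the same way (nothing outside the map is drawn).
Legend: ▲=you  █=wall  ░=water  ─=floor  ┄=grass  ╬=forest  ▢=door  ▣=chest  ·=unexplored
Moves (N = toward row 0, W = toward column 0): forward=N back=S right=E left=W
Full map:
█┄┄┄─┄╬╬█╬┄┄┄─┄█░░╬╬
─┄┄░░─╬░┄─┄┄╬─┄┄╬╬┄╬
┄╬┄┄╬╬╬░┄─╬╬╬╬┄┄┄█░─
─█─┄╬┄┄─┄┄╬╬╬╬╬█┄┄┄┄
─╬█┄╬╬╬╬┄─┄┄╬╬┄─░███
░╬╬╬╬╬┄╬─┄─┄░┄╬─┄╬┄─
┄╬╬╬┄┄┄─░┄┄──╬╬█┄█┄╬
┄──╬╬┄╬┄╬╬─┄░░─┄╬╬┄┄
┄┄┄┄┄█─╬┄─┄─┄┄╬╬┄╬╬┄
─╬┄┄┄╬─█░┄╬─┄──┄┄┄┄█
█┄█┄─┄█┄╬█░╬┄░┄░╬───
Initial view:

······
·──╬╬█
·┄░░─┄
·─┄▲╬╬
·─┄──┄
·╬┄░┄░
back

·──╬╬█
·┄░░─┄
·─┄┄╬╬
·─┄▲─┄
·╬┄░┄░
██████

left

··──╬╬
·─┄░░─
·┄─┄┄╬
·╬─▲──
·░╬┄░┄
██████

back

·─┄░░─
·┄─┄┄╬
·╬─┄──
·░╬▲░┄
██████
██████

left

··─┄░░
·─┄─┄┄
·┄╬─┄─
·█░▲┄░
██████
██████

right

·─┄░░─
─┄─┄┄╬
┄╬─┄──
█░╬▲░┄
██████
██████

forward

··──╬╬
·─┄░░─
─┄─┄┄╬
┄╬─▲──
█░╬┄░┄
██████

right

·──╬╬█
─┄░░─┄
┄─┄┄╬╬
╬─┄▲─┄
░╬┄░┄░
██████

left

··──╬╬
·─┄░░─
─┄─┄┄╬
┄╬─▲──
█░╬┄░┄
██████

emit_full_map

··──╬╬█
·─┄░░─┄
─┄─┄┄╬╬
┄╬─▲──┄
█░╬┄░┄░

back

·─┄░░─
─┄─┄┄╬
┄╬─┄──
█░╬▲░┄
██████
██████

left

··─┄░░
·─┄─┄┄
·┄╬─┄─
·█░▲┄░
██████
██████


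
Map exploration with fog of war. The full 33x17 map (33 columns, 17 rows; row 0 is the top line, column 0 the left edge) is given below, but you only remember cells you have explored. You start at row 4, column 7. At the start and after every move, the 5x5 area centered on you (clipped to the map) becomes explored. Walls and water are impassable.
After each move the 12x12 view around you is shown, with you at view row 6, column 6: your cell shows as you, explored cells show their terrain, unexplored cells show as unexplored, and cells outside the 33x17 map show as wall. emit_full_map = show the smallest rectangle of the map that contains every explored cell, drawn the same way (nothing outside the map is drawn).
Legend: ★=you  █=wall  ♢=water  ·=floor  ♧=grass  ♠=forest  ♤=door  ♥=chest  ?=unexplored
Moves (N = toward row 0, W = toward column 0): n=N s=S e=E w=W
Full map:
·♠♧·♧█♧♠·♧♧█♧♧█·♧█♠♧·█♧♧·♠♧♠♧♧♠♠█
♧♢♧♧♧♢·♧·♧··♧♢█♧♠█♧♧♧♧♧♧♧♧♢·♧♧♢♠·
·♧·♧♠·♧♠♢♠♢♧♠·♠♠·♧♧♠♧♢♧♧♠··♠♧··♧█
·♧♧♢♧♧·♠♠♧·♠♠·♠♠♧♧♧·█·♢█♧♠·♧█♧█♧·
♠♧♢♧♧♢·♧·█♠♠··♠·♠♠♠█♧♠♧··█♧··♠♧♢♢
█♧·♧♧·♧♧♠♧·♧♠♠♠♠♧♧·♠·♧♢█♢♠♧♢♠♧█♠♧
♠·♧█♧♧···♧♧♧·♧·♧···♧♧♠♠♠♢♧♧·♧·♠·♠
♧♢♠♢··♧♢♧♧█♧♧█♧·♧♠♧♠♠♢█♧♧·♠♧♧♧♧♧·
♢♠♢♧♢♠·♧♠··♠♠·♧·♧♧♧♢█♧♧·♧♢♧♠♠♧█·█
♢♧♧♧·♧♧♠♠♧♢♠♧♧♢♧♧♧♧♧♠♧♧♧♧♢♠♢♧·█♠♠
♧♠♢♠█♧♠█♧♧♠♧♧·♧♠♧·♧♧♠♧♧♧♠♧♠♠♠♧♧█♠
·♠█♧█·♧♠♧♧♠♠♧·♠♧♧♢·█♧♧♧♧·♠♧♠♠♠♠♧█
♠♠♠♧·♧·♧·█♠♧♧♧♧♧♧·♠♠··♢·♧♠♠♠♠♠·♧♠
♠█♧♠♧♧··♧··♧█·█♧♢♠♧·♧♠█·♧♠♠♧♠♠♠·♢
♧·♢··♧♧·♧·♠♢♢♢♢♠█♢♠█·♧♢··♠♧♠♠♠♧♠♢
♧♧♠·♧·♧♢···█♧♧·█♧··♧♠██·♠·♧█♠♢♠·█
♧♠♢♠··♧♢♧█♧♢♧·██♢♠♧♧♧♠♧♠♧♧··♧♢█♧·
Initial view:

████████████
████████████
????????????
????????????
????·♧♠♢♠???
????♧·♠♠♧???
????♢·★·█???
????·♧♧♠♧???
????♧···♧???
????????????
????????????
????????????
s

████████████
????????????
????????????
????·♧♠♢♠???
????♧·♠♠♧???
????♢·♧·█???
????·♧★♠♧???
????♧···♧???
????·♧♢♧♧???
????????????
????????????
????????????

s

????????????
????????????
????·♧♠♢♠???
????♧·♠♠♧???
????♢·♧·█???
????·♧♧♠♧???
????♧·★·♧???
????·♧♢♧♧???
????♠·♧♠·???
????????????
????????????
????????????

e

????????????
????????????
???·♧♠♢♠????
???♧·♠♠♧????
???♢·♧·█♠???
???·♧♧♠♧·???
???♧··★♧♧???
???·♧♢♧♧█???
???♠·♧♠··???
????????????
????????????
????????????

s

????????????
???·♧♠♢♠????
???♧·♠♠♧????
???♢·♧·█♠???
???·♧♧♠♧·???
???♧···♧♧???
???·♧♢★♧█???
???♠·♧♠··???
????♧♠♠♧♢???
????????????
????????????
????????????

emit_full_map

·♧♠♢♠?
♧·♠♠♧?
♢·♧·█♠
·♧♧♠♧·
♧···♧♧
·♧♢★♧█
♠·♧♠··
?♧♠♠♧♢

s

???·♧♠♢♠????
???♧·♠♠♧????
???♢·♧·█♠???
???·♧♧♠♧·???
???♧···♧♧???
???·♧♢♧♧█???
???♠·♧★··???
????♧♠♠♧♢???
????♠█♧♧♠???
????????????
????????????
????????????

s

???♧·♠♠♧????
???♢·♧·█♠???
???·♧♧♠♧·???
???♧···♧♧???
???·♧♢♧♧█???
???♠·♧♠··???
????♧♠★♧♢???
????♠█♧♧♠???
????♧♠♧♧♠???
????????????
????????????
????????????

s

???♢·♧·█♠???
???·♧♧♠♧·???
???♧···♧♧???
???·♧♢♧♧█???
???♠·♧♠··???
????♧♠♠♧♢???
????♠█★♧♠???
????♧♠♧♧♠???
????·♧·█♠???
????????????
????????????
????????????

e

??♢·♧·█♠????
??·♧♧♠♧·????
??♧···♧♧????
??·♧♢♧♧█????
??♠·♧♠··♠???
???♧♠♠♧♢♠???
???♠█♧★♠♧???
???♧♠♧♧♠♠???
???·♧·█♠♧???
????????????
????????????
????????????

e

?♢·♧·█♠?????
?·♧♧♠♧·?????
?♧···♧♧?????
?·♧♢♧♧█?????
?♠·♧♠··♠♠???
??♧♠♠♧♢♠♧???
??♠█♧♧★♧♧???
??♧♠♧♧♠♠♧???
??·♧·█♠♧♧???
????????????
????????????
????????????

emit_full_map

·♧♠♢♠???
♧·♠♠♧???
♢·♧·█♠??
·♧♧♠♧·??
♧···♧♧??
·♧♢♧♧█??
♠·♧♠··♠♠
?♧♠♠♧♢♠♧
?♠█♧♧★♧♧
?♧♠♧♧♠♠♧
?·♧·█♠♧♧

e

♢·♧·█♠??????
·♧♧♠♧·??????
♧···♧♧??????
·♧♢♧♧█??????
♠·♧♠··♠♠·???
?♧♠♠♧♢♠♧♧???
?♠█♧♧♠★♧·???
?♧♠♧♧♠♠♧·???
?·♧·█♠♧♧♧???
????????????
????????????
????????????

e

·♧·█♠???????
♧♧♠♧·???????
···♧♧???????
♧♢♧♧█???????
·♧♠··♠♠·♧???
♧♠♠♧♢♠♧♧♢???
♠█♧♧♠♧★·♧???
♧♠♧♧♠♠♧·♠???
·♧·█♠♧♧♧♧???
????????????
????????????
????????????

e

♧·█♠????????
♧♠♧·????????
··♧♧????????
♢♧♧█????????
♧♠··♠♠·♧·???
♠♠♧♢♠♧♧♢♧???
█♧♧♠♧♧★♧♠???
♠♧♧♠♠♧·♠♧???
♧·█♠♧♧♧♧♧???
????????????
????????????
????????????

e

·█♠?????????
♠♧·?????????
·♧♧?????????
♧♧█?????????
♠··♠♠·♧·♧???
♠♧♢♠♧♧♢♧♧???
♧♧♠♧♧·★♠♧???
♧♧♠♠♧·♠♧♧???
·█♠♧♧♧♧♧♧???
????????????
????????????
????????????

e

█♠??????????
♧·??????????
♧♧??????????
♧█??????????
··♠♠·♧·♧♧???
♧♢♠♧♧♢♧♧♧???
♧♠♧♧·♧★♧·???
♧♠♠♧·♠♧♧♢???
█♠♧♧♧♧♧♧·???
????????????
????????????
????????????

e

♠???????????
·???????????
♧???????????
█???????????
·♠♠·♧·♧♧♧???
♢♠♧♧♢♧♧♧♧???
♠♧♧·♧♠★·♧???
♠♠♧·♠♧♧♢·???
♠♧♧♧♧♧♧·♠???
????????????
????????????
????????????

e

????????????
????????????
????????????
????????????
♠♠·♧·♧♧♧♢???
♠♧♧♢♧♧♧♧♧???
♧♧·♧♠♧★♧♧???
♠♧·♠♧♧♢·█???
♧♧♧♧♧♧·♠♠???
????????????
????????????
????????????

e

????????????
????????????
????????????
????????????
♠·♧·♧♧♧♢█???
♧♧♢♧♧♧♧♧♠???
♧·♧♠♧·★♧♠???
♧·♠♧♧♢·█♧???
♧♧♧♧♧·♠♠·???
????????????
????????????
????????????

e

????????????
????????????
????????????
????????????
·♧·♧♧♧♢█♧???
♧♢♧♧♧♧♧♠♧???
·♧♠♧·♧★♠♧???
·♠♧♧♢·█♧♧???
♧♧♧♧·♠♠··???
????????????
????????????
????????????

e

????????????
????????????
????????????
????????????
♧·♧♧♧♢█♧♧???
♢♧♧♧♧♧♠♧♧???
♧♠♧·♧♧★♧♧???
♠♧♧♢·█♧♧♧???
♧♧♧·♠♠··♢???
????????????
????????????
????????????

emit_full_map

·♧♠♢♠?????????????
♧·♠♠♧?????????????
♢·♧·█♠????????????
·♧♧♠♧·????????????
♧···♧♧????????????
·♧♢♧♧█????????????
♠·♧♠··♠♠·♧·♧♧♧♢█♧♧
?♧♠♠♧♢♠♧♧♢♧♧♧♧♧♠♧♧
?♠█♧♧♠♧♧·♧♠♧·♧♧★♧♧
?♧♠♧♧♠♠♧·♠♧♧♢·█♧♧♧
?·♧·█♠♧♧♧♧♧♧·♠♠··♢

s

????????????
????????????
????????????
♧·♧♧♧♢█♧♧???
♢♧♧♧♧♧♠♧♧???
♧♠♧·♧♧♠♧♧???
♠♧♧♢·█★♧♧???
♧♧♧·♠♠··♢???
????♧·♧♠█???
????????????
????????????
????????????

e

????????????
????????????
????????????
·♧♧♧♢█♧♧????
♧♧♧♧♧♠♧♧♧???
♠♧·♧♧♠♧♧♧???
♧♧♢·█♧★♧♧???
♧♧·♠♠··♢·???
???♧·♧♠█·???
????????????
????????????
????????????

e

????????????
????????????
????????????
♧♧♧♢█♧♧?????
♧♧♧♧♠♧♧♧♧???
♧·♧♧♠♧♧♧♠???
♧♢·█♧♧★♧·???
♧·♠♠··♢·♧???
??♧·♧♠█·♧???
????????????
????????????
????????????

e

????????????
????????????
????????????
♧♧♢█♧♧??????
♧♧♧♠♧♧♧♧♢???
·♧♧♠♧♧♧♠♧???
♢·█♧♧♧★·♠???
·♠♠··♢·♧♠???
?♧·♧♠█·♧♠???
????????????
????????????
????????????

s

????????????
????????????
♧♧♢█♧♧??????
♧♧♧♠♧♧♧♧♢???
·♧♧♠♧♧♧♠♧???
♢·█♧♧♧♧·♠???
·♠♠··♢★♧♠???
?♧·♧♠█·♧♠???
????♧♢··♠???
????????????
????????????
████████████

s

????????????
♧♧♢█♧♧??????
♧♧♧♠♧♧♧♧♢???
·♧♧♠♧♧♧♠♧???
♢·█♧♧♧♧·♠???
·♠♠··♢·♧♠???
?♧·♧♠█★♧♠???
????♧♢··♠???
????██·♠·???
????????????
████████████
████████████

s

♧♧♢█♧♧??????
♧♧♧♠♧♧♧♧♢???
·♧♧♠♧♧♧♠♧???
♢·█♧♧♧♧·♠???
·♠♠··♢·♧♠???
?♧·♧♠█·♧♠???
????♧♢★·♠???
????██·♠·???
????♠♧♠♧♧???
████████████
████████████
████████████

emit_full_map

·♧♠♢♠????????????????
♧·♠♠♧????????????????
♢·♧·█♠???????????????
·♧♧♠♧·???????????????
♧···♧♧???????????????
·♧♢♧♧█???????????????
♠·♧♠··♠♠·♧·♧♧♧♢█♧♧???
?♧♠♠♧♢♠♧♧♢♧♧♧♧♧♠♧♧♧♧♢
?♠█♧♧♠♧♧·♧♠♧·♧♧♠♧♧♧♠♧
?♧♠♧♧♠♠♧·♠♧♧♢·█♧♧♧♧·♠
?·♧·█♠♧♧♧♧♧♧·♠♠··♢·♧♠
?????????????♧·♧♠█·♧♠
????????????????♧♢★·♠
????????????????██·♠·
????????????????♠♧♠♧♧
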